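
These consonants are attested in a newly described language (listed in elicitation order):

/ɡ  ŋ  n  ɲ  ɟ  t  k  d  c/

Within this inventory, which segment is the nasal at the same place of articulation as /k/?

/ŋ/

/k/ is a voiceless velar stop.
The nasal at the same place is a velar nasal — in this inventory, /ŋ/.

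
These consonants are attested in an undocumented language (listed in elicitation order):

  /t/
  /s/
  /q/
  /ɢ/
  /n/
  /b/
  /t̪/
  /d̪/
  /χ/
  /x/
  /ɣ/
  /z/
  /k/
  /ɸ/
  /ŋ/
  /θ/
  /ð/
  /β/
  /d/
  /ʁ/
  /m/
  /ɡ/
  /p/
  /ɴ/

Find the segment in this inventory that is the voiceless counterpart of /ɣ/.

/ɣ/ is a voiced velar fricative.
The voiceless counterpart is a voiceless velar fricative — in this inventory, /x/.

/x/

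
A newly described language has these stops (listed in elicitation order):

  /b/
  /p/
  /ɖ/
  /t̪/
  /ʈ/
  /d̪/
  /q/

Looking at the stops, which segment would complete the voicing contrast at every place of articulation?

/ɢ/

place of articulation  voiceless  voiced  
bilabial          p         b       
dental            t̪        d̪      
retroflex         ʈ         ɖ       
uvular            q         —       
The uvular row has no voiced member, so the gap is the voiced uvular stop /ɢ/.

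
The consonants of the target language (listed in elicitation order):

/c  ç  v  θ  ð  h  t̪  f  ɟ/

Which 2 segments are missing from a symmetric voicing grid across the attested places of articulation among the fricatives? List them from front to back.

/ʝ/, /ɦ/

labiodental: voiceless /f/, voiced /v/.
dental: voiceless /θ/, voiced /ð/.
palatal: voiceless /ç/, voiced —.
glottal: voiceless /h/, voiced —.
Gaps, from front to back: palatal lacks voiced (/ʝ/); glottal lacks voiced (/ɦ/).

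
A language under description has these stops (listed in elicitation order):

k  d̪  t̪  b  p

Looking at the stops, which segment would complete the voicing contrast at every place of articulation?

/ɡ/

Voiceless: /p/ (bilabial), /t̪/ (dental), /k/ (velar).
Voiced: /b/ (bilabial), /d̪/ (dental).
The velar row has no voiced member, so the gap is the voiced velar stop /ɡ/.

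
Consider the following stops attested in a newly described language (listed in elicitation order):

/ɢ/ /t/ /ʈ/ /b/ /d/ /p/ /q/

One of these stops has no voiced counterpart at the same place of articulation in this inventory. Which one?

/ʈ/

Bilabial: /p/ ~ /b/
Alveolar: /t/ ~ /d/
Uvular: /q/ ~ /ɢ/
Retroflex: only /ʈ/ (voiceless); no voiced partner.
So /ʈ/ is the unpaired segment.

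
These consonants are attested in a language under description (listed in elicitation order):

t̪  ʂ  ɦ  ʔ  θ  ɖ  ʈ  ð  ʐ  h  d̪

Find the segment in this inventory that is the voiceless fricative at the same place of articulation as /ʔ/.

/h/

/ʔ/ is a voiceless glottal stop.
The voiceless fricative at the same place is a voiceless glottal fricative — in this inventory, /h/.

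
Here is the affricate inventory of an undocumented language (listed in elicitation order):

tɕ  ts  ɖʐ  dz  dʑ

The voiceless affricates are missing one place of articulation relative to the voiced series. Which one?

retroflex

alveolar: voiceless /ts/, voiced /dz/.
retroflex: voiceless —, voiced /ɖʐ/.
alveolo-palatal: voiceless /tɕ/, voiced /dʑ/.
Every place of articulation has a voiceless member except retroflex, where /ʈʂ/ would be expected.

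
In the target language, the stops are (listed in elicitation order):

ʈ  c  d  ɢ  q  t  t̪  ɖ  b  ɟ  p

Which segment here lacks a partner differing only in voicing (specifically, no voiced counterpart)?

Bilabial: /p/ ~ /b/
Alveolar: /t/ ~ /d/
Retroflex: /ʈ/ ~ /ɖ/
Palatal: /c/ ~ /ɟ/
Uvular: /q/ ~ /ɢ/
Dental: only /t̪/ (voiceless); no voiced partner.
So /t̪/ is the unpaired segment.

/t̪/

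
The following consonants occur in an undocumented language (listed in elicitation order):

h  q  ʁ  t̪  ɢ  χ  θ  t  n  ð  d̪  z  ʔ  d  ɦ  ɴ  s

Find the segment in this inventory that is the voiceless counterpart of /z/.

/s/

/z/ is a voiced alveolar fricative.
The voiceless counterpart is a voiceless alveolar fricative — in this inventory, /s/.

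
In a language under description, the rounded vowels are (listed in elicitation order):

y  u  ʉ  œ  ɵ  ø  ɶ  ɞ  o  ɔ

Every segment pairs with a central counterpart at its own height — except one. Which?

High: /y/ ~ /ʉ/ ~ /u/
High-mid: /ø/ ~ /ɵ/ ~ /o/
Low-mid: /œ/ ~ /ɞ/ ~ /ɔ/
Low: only /ɶ/ (front); no central partner.
So /ɶ/ is the unpaired segment.

/ɶ/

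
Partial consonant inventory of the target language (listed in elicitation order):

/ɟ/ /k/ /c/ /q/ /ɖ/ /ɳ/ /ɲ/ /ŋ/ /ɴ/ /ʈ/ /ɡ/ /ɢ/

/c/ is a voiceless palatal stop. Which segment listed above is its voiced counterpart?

The voiced counterpart is a voiced palatal stop — in this inventory, /ɟ/.

/ɟ/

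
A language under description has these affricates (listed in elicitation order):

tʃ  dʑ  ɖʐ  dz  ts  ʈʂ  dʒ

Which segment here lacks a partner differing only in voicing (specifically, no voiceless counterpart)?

/dʑ/

Alveolar: /ts/ ~ /dz/
Postalveolar: /tʃ/ ~ /dʒ/
Retroflex: /ʈʂ/ ~ /ɖʐ/
Alveolo-palatal: only /dʑ/ (voiced); no voiceless partner.
So /dʑ/ is the unpaired segment.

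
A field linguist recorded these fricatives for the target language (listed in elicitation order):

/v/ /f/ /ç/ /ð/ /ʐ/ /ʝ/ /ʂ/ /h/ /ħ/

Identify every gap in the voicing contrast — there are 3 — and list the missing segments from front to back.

/θ/, /ʕ/, /ɦ/

Voiceless: /f/ (labiodental), /ʂ/ (retroflex), /ç/ (palatal), /ħ/ (pharyngeal), /h/ (glottal).
Voiced: /v/ (labiodental), /ð/ (dental), /ʐ/ (retroflex), /ʝ/ (palatal).
Gaps, from front to back: dental lacks voiceless (/θ/); pharyngeal lacks voiced (/ʕ/); glottal lacks voiced (/ɦ/).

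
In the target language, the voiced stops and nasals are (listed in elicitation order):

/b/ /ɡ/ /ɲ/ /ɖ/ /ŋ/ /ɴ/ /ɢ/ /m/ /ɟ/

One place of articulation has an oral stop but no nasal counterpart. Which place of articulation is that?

retroflex

bilabial: oral stop /b/, nasal /m/.
retroflex: oral stop /ɖ/, nasal —.
palatal: oral stop /ɟ/, nasal /ɲ/.
velar: oral stop /ɡ/, nasal /ŋ/.
uvular: oral stop /ɢ/, nasal /ɴ/.
Every place of articulation has a nasal member except retroflex, where /ɳ/ would be expected.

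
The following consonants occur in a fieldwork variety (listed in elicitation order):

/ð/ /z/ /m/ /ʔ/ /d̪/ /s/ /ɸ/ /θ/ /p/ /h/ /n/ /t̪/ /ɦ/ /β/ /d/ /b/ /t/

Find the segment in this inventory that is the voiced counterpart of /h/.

/ɦ/

/h/ is a voiceless glottal fricative.
The voiced counterpart is a voiced glottal fricative — in this inventory, /ɦ/.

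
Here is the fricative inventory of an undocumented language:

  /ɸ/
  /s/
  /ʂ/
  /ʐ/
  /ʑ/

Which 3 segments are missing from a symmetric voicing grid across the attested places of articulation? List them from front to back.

bilabial: voiceless /ɸ/, voiced —.
alveolar: voiceless /s/, voiced —.
retroflex: voiceless /ʂ/, voiced /ʐ/.
alveolo-palatal: voiceless —, voiced /ʑ/.
Gaps, from front to back: bilabial lacks voiced (/β/); alveolar lacks voiced (/z/); alveolo-palatal lacks voiceless (/ɕ/).

/β/, /z/, /ɕ/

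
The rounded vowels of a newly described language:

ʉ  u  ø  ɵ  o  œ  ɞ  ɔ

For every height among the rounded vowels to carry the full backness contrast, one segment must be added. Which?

/y/

Front: /ø/ (high-mid), /œ/ (low-mid).
Central: /ʉ/ (high), /ɵ/ (high-mid), /ɞ/ (low-mid).
Back: /u/ (high), /o/ (high-mid), /ɔ/ (low-mid).
The high row has no front member, so the gap is the high front rounded vowel /y/.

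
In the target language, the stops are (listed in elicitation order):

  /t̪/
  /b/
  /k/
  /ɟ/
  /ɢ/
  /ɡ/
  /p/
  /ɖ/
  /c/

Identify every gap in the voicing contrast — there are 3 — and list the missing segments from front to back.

/d̪/, /ʈ/, /q/

Voiceless: /p/ (bilabial), /t̪/ (dental), /c/ (palatal), /k/ (velar).
Voiced: /b/ (bilabial), /ɖ/ (retroflex), /ɟ/ (palatal), /ɡ/ (velar), /ɢ/ (uvular).
Gaps, from front to back: dental lacks voiced (/d̪/); retroflex lacks voiceless (/ʈ/); uvular lacks voiceless (/q/).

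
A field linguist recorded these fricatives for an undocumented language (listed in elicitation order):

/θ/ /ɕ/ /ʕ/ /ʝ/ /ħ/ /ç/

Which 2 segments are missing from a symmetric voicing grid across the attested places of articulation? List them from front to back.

dental: voiceless /θ/, voiced —.
alveolo-palatal: voiceless /ɕ/, voiced —.
palatal: voiceless /ç/, voiced /ʝ/.
pharyngeal: voiceless /ħ/, voiced /ʕ/.
Gaps, from front to back: dental lacks voiced (/ð/); alveolo-palatal lacks voiced (/ʑ/).

/ð/, /ʑ/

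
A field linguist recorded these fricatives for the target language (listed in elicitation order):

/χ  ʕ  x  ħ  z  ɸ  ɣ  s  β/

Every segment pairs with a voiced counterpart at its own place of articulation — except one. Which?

Bilabial: /ɸ/ ~ /β/
Alveolar: /s/ ~ /z/
Velar: /x/ ~ /ɣ/
Pharyngeal: /ħ/ ~ /ʕ/
Uvular: only /χ/ (voiceless); no voiced partner.
So /χ/ is the unpaired segment.

/χ/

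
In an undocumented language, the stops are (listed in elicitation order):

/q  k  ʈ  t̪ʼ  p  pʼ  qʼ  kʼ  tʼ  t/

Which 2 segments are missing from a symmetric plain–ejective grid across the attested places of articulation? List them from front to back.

Plain: /p/ (bilabial), /t/ (alveolar), /ʈ/ (retroflex), /k/ (velar), /q/ (uvular).
Ejective: /pʼ/ (bilabial), /t̪ʼ/ (dental), /tʼ/ (alveolar), /kʼ/ (velar), /qʼ/ (uvular).
Gaps, from front to back: dental lacks plain (/t̪/); retroflex lacks ejective (/ʈʼ/).

/t̪/, /ʈʼ/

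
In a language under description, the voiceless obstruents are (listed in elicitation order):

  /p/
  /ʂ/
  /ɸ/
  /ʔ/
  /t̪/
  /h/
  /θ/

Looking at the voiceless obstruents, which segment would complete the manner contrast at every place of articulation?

/ʈ/

bilabial: stop /p/, fricative /ɸ/.
dental: stop /t̪/, fricative /θ/.
retroflex: stop —, fricative /ʂ/.
glottal: stop /ʔ/, fricative /h/.
The retroflex row has no stop member, so the gap is the retroflex stop /ʈ/.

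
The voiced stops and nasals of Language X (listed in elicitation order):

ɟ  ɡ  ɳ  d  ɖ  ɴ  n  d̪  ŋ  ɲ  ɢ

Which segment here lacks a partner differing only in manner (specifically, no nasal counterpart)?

/d̪/

Alveolar: /d/ ~ /n/
Retroflex: /ɖ/ ~ /ɳ/
Palatal: /ɟ/ ~ /ɲ/
Velar: /ɡ/ ~ /ŋ/
Uvular: /ɢ/ ~ /ɴ/
Dental: only /d̪/ (oral stop); no nasal partner.
So /d̪/ is the unpaired segment.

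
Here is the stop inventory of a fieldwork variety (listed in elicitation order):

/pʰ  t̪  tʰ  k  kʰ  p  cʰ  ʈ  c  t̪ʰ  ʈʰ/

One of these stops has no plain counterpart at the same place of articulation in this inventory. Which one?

Bilabial: /p/ ~ /pʰ/
Dental: /t̪/ ~ /t̪ʰ/
Retroflex: /ʈ/ ~ /ʈʰ/
Palatal: /c/ ~ /cʰ/
Velar: /k/ ~ /kʰ/
Alveolar: only /tʰ/ (aspirated); no plain partner.
So /tʰ/ is the unpaired segment.

/tʰ/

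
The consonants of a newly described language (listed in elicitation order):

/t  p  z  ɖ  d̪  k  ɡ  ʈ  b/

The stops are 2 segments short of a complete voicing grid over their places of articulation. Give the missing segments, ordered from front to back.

place of articulation  voiceless  voiced  
bilabial          p         b       
dental            —         d̪      
alveolar          t         —       
retroflex         ʈ         ɖ       
velar             k         ɡ       
Gaps, from front to back: dental lacks voiceless (/t̪/); alveolar lacks voiced (/d/).

/t̪/, /d/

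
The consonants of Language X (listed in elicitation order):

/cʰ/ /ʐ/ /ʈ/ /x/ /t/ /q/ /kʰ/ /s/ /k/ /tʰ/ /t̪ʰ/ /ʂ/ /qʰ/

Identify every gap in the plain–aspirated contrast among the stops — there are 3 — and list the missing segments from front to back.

/t̪/, /ʈʰ/, /c/

Plain: /t/ (alveolar), /ʈ/ (retroflex), /k/ (velar), /q/ (uvular).
Aspirated: /t̪ʰ/ (dental), /tʰ/ (alveolar), /cʰ/ (palatal), /kʰ/ (velar), /qʰ/ (uvular).
Gaps, from front to back: dental lacks plain (/t̪/); retroflex lacks aspirated (/ʈʰ/); palatal lacks plain (/c/).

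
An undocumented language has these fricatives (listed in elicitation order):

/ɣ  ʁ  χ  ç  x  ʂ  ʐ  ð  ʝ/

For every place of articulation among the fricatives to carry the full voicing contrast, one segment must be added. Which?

place of articulation  voiceless  voiced  
dental            —         ð       
retroflex         ʂ         ʐ       
palatal           ç         ʝ       
velar             x         ɣ       
uvular            χ         ʁ       
The dental row has no voiceless member, so the gap is the voiceless dental fricative /θ/.

/θ/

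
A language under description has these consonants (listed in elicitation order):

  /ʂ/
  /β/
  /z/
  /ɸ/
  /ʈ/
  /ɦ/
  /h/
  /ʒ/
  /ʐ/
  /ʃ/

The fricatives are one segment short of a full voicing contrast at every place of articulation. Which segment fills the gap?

Voiceless: /ɸ/ (bilabial), /ʃ/ (postalveolar), /ʂ/ (retroflex), /h/ (glottal).
Voiced: /β/ (bilabial), /z/ (alveolar), /ʒ/ (postalveolar), /ʐ/ (retroflex), /ɦ/ (glottal).
The alveolar row has no voiceless member, so the gap is the voiceless alveolar fricative /s/.

/s/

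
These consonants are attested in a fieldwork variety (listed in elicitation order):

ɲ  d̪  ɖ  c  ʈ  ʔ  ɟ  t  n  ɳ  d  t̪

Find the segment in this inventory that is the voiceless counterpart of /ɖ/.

/ʈ/

/ɖ/ is a voiced retroflex stop.
The voiceless counterpart is a voiceless retroflex stop — in this inventory, /ʈ/.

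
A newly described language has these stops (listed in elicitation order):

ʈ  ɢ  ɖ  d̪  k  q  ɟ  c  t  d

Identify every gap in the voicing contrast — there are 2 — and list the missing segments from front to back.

/t̪/, /ɡ/

dental: voiceless —, voiced /d̪/.
alveolar: voiceless /t/, voiced /d/.
retroflex: voiceless /ʈ/, voiced /ɖ/.
palatal: voiceless /c/, voiced /ɟ/.
velar: voiceless /k/, voiced —.
uvular: voiceless /q/, voiced /ɢ/.
Gaps, from front to back: dental lacks voiceless (/t̪/); velar lacks voiced (/ɡ/).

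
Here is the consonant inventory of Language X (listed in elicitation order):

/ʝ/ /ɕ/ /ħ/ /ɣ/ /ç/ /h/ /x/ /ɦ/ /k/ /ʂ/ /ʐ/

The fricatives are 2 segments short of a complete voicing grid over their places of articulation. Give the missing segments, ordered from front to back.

retroflex: voiceless /ʂ/, voiced /ʐ/.
alveolo-palatal: voiceless /ɕ/, voiced —.
palatal: voiceless /ç/, voiced /ʝ/.
velar: voiceless /x/, voiced /ɣ/.
pharyngeal: voiceless /ħ/, voiced —.
glottal: voiceless /h/, voiced /ɦ/.
Gaps, from front to back: alveolo-palatal lacks voiced (/ʑ/); pharyngeal lacks voiced (/ʕ/).

/ʑ/, /ʕ/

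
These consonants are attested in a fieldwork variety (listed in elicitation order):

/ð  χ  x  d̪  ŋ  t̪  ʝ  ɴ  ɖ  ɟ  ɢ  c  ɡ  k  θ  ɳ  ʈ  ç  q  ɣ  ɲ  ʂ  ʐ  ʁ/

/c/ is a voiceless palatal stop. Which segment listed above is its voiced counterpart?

The voiced counterpart is a voiced palatal stop — in this inventory, /ɟ/.

/ɟ/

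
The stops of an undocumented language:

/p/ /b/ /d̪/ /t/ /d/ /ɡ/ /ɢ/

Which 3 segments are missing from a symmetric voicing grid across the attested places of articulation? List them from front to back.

/t̪/, /k/, /q/

bilabial: voiceless /p/, voiced /b/.
dental: voiceless —, voiced /d̪/.
alveolar: voiceless /t/, voiced /d/.
velar: voiceless —, voiced /ɡ/.
uvular: voiceless —, voiced /ɢ/.
Gaps, from front to back: dental lacks voiceless (/t̪/); velar lacks voiceless (/k/); uvular lacks voiceless (/q/).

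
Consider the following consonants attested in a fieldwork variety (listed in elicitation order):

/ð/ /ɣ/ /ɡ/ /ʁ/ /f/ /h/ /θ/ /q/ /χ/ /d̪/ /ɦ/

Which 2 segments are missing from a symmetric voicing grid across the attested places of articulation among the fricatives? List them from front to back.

place of articulation  voiceless  voiced  
labiodental       f         —       
dental            θ         ð       
velar             —         ɣ       
uvular            χ         ʁ       
glottal           h         ɦ       
Gaps, from front to back: labiodental lacks voiced (/v/); velar lacks voiceless (/x/).

/v/, /x/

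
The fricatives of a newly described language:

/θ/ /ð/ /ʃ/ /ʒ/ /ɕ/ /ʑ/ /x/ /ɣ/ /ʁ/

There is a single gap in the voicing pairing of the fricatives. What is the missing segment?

Voiceless: /θ/ (dental), /ʃ/ (postalveolar), /ɕ/ (alveolo-palatal), /x/ (velar).
Voiced: /ð/ (dental), /ʒ/ (postalveolar), /ʑ/ (alveolo-palatal), /ɣ/ (velar), /ʁ/ (uvular).
The uvular row has no voiceless member, so the gap is the voiceless uvular fricative /χ/.

/χ/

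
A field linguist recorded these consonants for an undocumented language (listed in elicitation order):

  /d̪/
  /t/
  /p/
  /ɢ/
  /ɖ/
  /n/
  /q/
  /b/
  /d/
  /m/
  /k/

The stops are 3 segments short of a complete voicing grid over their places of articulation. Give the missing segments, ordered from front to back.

/t̪/, /ʈ/, /ɡ/

bilabial: voiceless /p/, voiced /b/.
dental: voiceless —, voiced /d̪/.
alveolar: voiceless /t/, voiced /d/.
retroflex: voiceless —, voiced /ɖ/.
velar: voiceless /k/, voiced —.
uvular: voiceless /q/, voiced /ɢ/.
Gaps, from front to back: dental lacks voiceless (/t̪/); retroflex lacks voiceless (/ʈ/); velar lacks voiced (/ɡ/).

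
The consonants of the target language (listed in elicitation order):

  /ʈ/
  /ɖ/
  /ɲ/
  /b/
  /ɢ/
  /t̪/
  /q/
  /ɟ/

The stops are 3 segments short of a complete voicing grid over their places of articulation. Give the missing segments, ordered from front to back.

Voiceless: /t̪/ (dental), /ʈ/ (retroflex), /q/ (uvular).
Voiced: /b/ (bilabial), /ɖ/ (retroflex), /ɟ/ (palatal), /ɢ/ (uvular).
Gaps, from front to back: bilabial lacks voiceless (/p/); dental lacks voiced (/d̪/); palatal lacks voiceless (/c/).

/p/, /d̪/, /c/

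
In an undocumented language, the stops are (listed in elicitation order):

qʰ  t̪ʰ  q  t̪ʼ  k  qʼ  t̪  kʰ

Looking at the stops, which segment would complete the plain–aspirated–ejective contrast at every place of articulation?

/kʼ/

Plain: /t̪/ (dental), /k/ (velar), /q/ (uvular).
Aspirated: /t̪ʰ/ (dental), /kʰ/ (velar), /qʰ/ (uvular).
Ejective: /t̪ʼ/ (dental), /qʼ/ (uvular).
The velar row has no ejective member, so the gap is the ejective velar stop /kʼ/.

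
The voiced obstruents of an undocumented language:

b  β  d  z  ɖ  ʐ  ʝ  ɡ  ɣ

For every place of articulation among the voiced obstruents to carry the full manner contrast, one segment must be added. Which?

Stop: /b/ (bilabial), /d/ (alveolar), /ɖ/ (retroflex), /ɡ/ (velar).
Fricative: /β/ (bilabial), /z/ (alveolar), /ʐ/ (retroflex), /ʝ/ (palatal), /ɣ/ (velar).
The palatal row has no stop member, so the gap is the palatal stop /ɟ/.

/ɟ/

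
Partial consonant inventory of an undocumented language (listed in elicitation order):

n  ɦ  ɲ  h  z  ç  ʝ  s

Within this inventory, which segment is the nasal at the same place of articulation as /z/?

/z/ is a voiced alveolar fricative.
The nasal at the same place is an alveolar nasal — in this inventory, /n/.

/n/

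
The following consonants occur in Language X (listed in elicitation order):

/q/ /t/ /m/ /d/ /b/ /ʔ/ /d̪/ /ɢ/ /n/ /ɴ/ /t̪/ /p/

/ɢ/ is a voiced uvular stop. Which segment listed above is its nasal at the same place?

The nasal at the same place is an uvular nasal — in this inventory, /ɴ/.

/ɴ/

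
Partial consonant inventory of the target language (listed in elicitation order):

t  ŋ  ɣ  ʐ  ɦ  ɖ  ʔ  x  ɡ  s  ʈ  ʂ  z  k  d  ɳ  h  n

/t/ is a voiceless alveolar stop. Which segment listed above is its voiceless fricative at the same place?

/s/

The voiceless fricative at the same place is a voiceless alveolar fricative — in this inventory, /s/.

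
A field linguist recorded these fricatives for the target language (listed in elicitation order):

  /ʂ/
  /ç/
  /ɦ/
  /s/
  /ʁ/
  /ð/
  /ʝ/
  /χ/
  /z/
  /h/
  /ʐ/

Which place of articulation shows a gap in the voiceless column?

place of articulation  voiceless  voiced  
dental            —         ð       
alveolar          s         z       
retroflex         ʂ         ʐ       
palatal           ç         ʝ       
uvular            χ         ʁ       
glottal           h         ɦ       
Every place of articulation has a voiceless member except dental, where /θ/ would be expected.

dental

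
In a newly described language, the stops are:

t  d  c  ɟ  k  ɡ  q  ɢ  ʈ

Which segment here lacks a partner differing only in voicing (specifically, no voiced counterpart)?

/ʈ/

Alveolar: /t/ ~ /d/
Palatal: /c/ ~ /ɟ/
Velar: /k/ ~ /ɡ/
Uvular: /q/ ~ /ɢ/
Retroflex: only /ʈ/ (voiceless); no voiced partner.
So /ʈ/ is the unpaired segment.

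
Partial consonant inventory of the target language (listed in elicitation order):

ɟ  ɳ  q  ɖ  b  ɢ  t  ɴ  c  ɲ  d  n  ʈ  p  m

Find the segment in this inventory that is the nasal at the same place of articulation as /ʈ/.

/ɳ/

/ʈ/ is a voiceless retroflex stop.
The nasal at the same place is a retroflex nasal — in this inventory, /ɳ/.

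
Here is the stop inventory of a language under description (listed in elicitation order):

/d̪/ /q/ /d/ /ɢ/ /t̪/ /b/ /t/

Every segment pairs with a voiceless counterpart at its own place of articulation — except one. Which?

Dental: /t̪/ ~ /d̪/
Alveolar: /t/ ~ /d/
Uvular: /q/ ~ /ɢ/
Bilabial: only /b/ (voiced); no voiceless partner.
So /b/ is the unpaired segment.

/b/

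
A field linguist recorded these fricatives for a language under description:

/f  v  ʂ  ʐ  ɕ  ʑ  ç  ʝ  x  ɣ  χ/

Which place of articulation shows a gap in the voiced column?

uvular

Voiceless: /f/ (labiodental), /ʂ/ (retroflex), /ɕ/ (alveolo-palatal), /ç/ (palatal), /x/ (velar), /χ/ (uvular).
Voiced: /v/ (labiodental), /ʐ/ (retroflex), /ʑ/ (alveolo-palatal), /ʝ/ (palatal), /ɣ/ (velar).
Every place of articulation has a voiced member except uvular, where /ʁ/ would be expected.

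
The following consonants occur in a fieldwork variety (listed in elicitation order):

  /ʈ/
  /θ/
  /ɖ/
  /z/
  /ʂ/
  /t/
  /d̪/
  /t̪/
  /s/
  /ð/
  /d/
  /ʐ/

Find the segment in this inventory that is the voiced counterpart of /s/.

/z/

/s/ is a voiceless alveolar fricative.
The voiced counterpart is a voiced alveolar fricative — in this inventory, /z/.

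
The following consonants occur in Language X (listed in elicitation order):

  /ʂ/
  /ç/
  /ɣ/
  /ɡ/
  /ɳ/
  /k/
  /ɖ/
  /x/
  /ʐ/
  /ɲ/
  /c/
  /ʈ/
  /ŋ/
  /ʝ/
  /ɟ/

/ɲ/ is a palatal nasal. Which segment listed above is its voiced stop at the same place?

/ɟ/

The voiced stop at the same place is a voiced palatal stop — in this inventory, /ɟ/.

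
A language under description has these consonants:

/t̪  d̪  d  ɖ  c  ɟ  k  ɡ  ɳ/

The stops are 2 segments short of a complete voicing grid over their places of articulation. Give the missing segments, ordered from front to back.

/t/, /ʈ/

dental: voiceless /t̪/, voiced /d̪/.
alveolar: voiceless —, voiced /d/.
retroflex: voiceless —, voiced /ɖ/.
palatal: voiceless /c/, voiced /ɟ/.
velar: voiceless /k/, voiced /ɡ/.
Gaps, from front to back: alveolar lacks voiceless (/t/); retroflex lacks voiceless (/ʈ/).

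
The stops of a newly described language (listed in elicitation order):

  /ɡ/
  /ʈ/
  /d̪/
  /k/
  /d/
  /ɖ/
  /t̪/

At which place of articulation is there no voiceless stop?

Voiceless: /t̪/ (dental), /ʈ/ (retroflex), /k/ (velar).
Voiced: /d̪/ (dental), /d/ (alveolar), /ɖ/ (retroflex), /ɡ/ (velar).
Every place of articulation has a voiceless member except alveolar, where /t/ would be expected.

alveolar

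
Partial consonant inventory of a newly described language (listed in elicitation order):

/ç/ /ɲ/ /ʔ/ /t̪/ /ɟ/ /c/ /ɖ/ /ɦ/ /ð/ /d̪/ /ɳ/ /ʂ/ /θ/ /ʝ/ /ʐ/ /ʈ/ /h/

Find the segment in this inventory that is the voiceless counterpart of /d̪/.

/d̪/ is a voiced dental stop.
The voiceless counterpart is a voiceless dental stop — in this inventory, /t̪/.

/t̪/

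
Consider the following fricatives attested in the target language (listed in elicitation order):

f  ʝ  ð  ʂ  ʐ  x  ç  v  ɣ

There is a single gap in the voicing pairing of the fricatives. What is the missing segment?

/θ/

Voiceless: /f/ (labiodental), /ʂ/ (retroflex), /ç/ (palatal), /x/ (velar).
Voiced: /v/ (labiodental), /ð/ (dental), /ʐ/ (retroflex), /ʝ/ (palatal), /ɣ/ (velar).
The dental row has no voiceless member, so the gap is the voiceless dental fricative /θ/.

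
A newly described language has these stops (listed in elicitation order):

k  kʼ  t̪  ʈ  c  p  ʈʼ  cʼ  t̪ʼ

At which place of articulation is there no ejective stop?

bilabial: plain /p/, ejective —.
dental: plain /t̪/, ejective /t̪ʼ/.
retroflex: plain /ʈ/, ejective /ʈʼ/.
palatal: plain /c/, ejective /cʼ/.
velar: plain /k/, ejective /kʼ/.
Every place of articulation has an ejective member except bilabial, where /pʼ/ would be expected.

bilabial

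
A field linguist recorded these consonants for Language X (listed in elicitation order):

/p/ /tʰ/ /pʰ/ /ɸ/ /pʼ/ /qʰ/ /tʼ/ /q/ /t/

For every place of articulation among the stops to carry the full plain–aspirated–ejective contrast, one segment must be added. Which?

bilabial: plain /p/, aspirated /pʰ/, ejective /pʼ/.
alveolar: plain /t/, aspirated /tʰ/, ejective /tʼ/.
uvular: plain /q/, aspirated /qʰ/, ejective —.
The uvular row has no ejective member, so the gap is the ejective uvular stop /qʼ/.

/qʼ/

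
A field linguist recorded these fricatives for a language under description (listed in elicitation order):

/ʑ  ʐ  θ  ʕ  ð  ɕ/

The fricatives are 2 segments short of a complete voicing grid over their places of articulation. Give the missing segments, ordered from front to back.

/ʂ/, /ħ/

place of articulation  voiceless  voiced  
dental            θ         ð       
retroflex         —         ʐ       
alveolo-palatal   ɕ         ʑ       
pharyngeal        —         ʕ       
Gaps, from front to back: retroflex lacks voiceless (/ʂ/); pharyngeal lacks voiceless (/ħ/).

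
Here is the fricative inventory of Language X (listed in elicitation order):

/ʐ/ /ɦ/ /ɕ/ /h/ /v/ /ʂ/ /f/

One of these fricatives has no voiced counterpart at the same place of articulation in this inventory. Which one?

Labiodental: /f/ ~ /v/
Retroflex: /ʂ/ ~ /ʐ/
Glottal: /h/ ~ /ɦ/
Alveolo-palatal: only /ɕ/ (voiceless); no voiced partner.
So /ɕ/ is the unpaired segment.

/ɕ/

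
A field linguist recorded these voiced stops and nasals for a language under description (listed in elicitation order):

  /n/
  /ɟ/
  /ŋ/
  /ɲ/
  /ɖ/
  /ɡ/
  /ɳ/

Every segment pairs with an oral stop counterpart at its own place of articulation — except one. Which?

Retroflex: /ɖ/ ~ /ɳ/
Palatal: /ɟ/ ~ /ɲ/
Velar: /ɡ/ ~ /ŋ/
Alveolar: only /n/ (nasal); no oral stop partner.
So /n/ is the unpaired segment.

/n/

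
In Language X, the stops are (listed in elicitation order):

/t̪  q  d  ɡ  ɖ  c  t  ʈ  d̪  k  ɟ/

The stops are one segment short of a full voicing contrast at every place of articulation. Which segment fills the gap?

/ɢ/

Voiceless: /t̪/ (dental), /t/ (alveolar), /ʈ/ (retroflex), /c/ (palatal), /k/ (velar), /q/ (uvular).
Voiced: /d̪/ (dental), /d/ (alveolar), /ɖ/ (retroflex), /ɟ/ (palatal), /ɡ/ (velar).
The uvular row has no voiced member, so the gap is the voiced uvular stop /ɢ/.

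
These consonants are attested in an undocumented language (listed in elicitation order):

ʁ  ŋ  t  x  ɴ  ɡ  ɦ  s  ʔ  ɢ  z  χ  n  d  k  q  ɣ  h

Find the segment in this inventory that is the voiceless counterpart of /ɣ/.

/x/

/ɣ/ is a voiced velar fricative.
The voiceless counterpart is a voiceless velar fricative — in this inventory, /x/.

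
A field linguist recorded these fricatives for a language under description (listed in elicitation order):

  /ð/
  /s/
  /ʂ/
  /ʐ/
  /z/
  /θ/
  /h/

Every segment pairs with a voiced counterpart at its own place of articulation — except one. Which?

Dental: /θ/ ~ /ð/
Alveolar: /s/ ~ /z/
Retroflex: /ʂ/ ~ /ʐ/
Glottal: only /h/ (voiceless); no voiced partner.
So /h/ is the unpaired segment.

/h/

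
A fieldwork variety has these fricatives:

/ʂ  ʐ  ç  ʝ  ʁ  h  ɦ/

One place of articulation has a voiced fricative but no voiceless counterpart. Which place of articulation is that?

retroflex: voiceless /ʂ/, voiced /ʐ/.
palatal: voiceless /ç/, voiced /ʝ/.
uvular: voiceless —, voiced /ʁ/.
glottal: voiceless /h/, voiced /ɦ/.
Every place of articulation has a voiceless member except uvular, where /χ/ would be expected.

uvular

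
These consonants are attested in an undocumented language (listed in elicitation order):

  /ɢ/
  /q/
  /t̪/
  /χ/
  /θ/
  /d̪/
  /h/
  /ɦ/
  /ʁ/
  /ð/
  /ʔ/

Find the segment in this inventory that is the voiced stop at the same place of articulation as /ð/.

/ð/ is a voiced dental fricative.
The voiced stop at the same place is a voiced dental stop — in this inventory, /d̪/.

/d̪/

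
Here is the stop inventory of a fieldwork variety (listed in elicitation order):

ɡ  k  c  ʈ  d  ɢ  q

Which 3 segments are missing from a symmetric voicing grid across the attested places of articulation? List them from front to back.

/t/, /ɖ/, /ɟ/

alveolar: voiceless —, voiced /d/.
retroflex: voiceless /ʈ/, voiced —.
palatal: voiceless /c/, voiced —.
velar: voiceless /k/, voiced /ɡ/.
uvular: voiceless /q/, voiced /ɢ/.
Gaps, from front to back: alveolar lacks voiceless (/t/); retroflex lacks voiced (/ɖ/); palatal lacks voiced (/ɟ/).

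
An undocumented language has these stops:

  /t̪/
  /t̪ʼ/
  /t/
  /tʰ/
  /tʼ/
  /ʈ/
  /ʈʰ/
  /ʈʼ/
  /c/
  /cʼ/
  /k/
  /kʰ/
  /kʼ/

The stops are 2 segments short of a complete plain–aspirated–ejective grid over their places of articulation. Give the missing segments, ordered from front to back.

/t̪ʰ/, /cʰ/

Plain: /t̪/ (dental), /t/ (alveolar), /ʈ/ (retroflex), /c/ (palatal), /k/ (velar).
Aspirated: /tʰ/ (alveolar), /ʈʰ/ (retroflex), /kʰ/ (velar).
Ejective: /t̪ʼ/ (dental), /tʼ/ (alveolar), /ʈʼ/ (retroflex), /cʼ/ (palatal), /kʼ/ (velar).
Gaps, from front to back: dental lacks aspirated (/t̪ʰ/); palatal lacks aspirated (/cʰ/).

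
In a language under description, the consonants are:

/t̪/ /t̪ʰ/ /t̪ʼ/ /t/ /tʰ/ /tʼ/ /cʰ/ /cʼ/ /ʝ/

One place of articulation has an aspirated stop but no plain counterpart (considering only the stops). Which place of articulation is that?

palatal

place of articulation  plain     aspirated  ejective
dental            t̪        t̪ʰ       t̪ʼ     
alveolar          t         tʰ        tʼ      
palatal           —         cʰ        cʼ      
Every place of articulation has a plain member except palatal, where /c/ would be expected.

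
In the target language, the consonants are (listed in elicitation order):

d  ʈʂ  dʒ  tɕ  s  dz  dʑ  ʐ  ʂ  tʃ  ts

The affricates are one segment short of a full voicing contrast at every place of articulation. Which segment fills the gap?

Voiceless: /ts/ (alveolar), /tʃ/ (postalveolar), /ʈʂ/ (retroflex), /tɕ/ (alveolo-palatal).
Voiced: /dz/ (alveolar), /dʒ/ (postalveolar), /dʑ/ (alveolo-palatal).
The retroflex row has no voiced member, so the gap is the voiced retroflex affricate /ɖʐ/.

/ɖʐ/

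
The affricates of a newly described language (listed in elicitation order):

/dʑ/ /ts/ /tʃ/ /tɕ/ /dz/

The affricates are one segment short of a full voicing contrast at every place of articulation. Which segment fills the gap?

/dʒ/

Voiceless: /ts/ (alveolar), /tʃ/ (postalveolar), /tɕ/ (alveolo-palatal).
Voiced: /dz/ (alveolar), /dʑ/ (alveolo-palatal).
The postalveolar row has no voiced member, so the gap is the voiced postalveolar affricate /dʒ/.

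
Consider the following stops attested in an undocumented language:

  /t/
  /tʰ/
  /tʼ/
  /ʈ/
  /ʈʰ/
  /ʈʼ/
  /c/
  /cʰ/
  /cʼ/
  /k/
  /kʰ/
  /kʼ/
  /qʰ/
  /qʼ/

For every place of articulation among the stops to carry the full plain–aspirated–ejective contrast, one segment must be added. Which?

/q/

Plain: /t/ (alveolar), /ʈ/ (retroflex), /c/ (palatal), /k/ (velar).
Aspirated: /tʰ/ (alveolar), /ʈʰ/ (retroflex), /cʰ/ (palatal), /kʰ/ (velar), /qʰ/ (uvular).
Ejective: /tʼ/ (alveolar), /ʈʼ/ (retroflex), /cʼ/ (palatal), /kʼ/ (velar), /qʼ/ (uvular).
The uvular row has no plain member, so the gap is the plain uvular stop /q/.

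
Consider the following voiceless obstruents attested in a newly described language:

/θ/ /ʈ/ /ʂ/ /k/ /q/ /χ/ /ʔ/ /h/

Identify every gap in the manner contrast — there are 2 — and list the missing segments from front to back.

/t̪/, /x/

dental: stop —, fricative /θ/.
retroflex: stop /ʈ/, fricative /ʂ/.
velar: stop /k/, fricative —.
uvular: stop /q/, fricative /χ/.
glottal: stop /ʔ/, fricative /h/.
Gaps, from front to back: dental lacks stop (/t̪/); velar lacks fricative (/x/).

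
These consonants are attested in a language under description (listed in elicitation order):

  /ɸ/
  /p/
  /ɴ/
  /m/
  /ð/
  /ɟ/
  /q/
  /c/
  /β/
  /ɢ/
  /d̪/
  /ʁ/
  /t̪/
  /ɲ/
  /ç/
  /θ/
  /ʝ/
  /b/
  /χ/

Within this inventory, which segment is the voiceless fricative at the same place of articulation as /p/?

/p/ is a voiceless bilabial stop.
The voiceless fricative at the same place is a voiceless bilabial fricative — in this inventory, /ɸ/.

/ɸ/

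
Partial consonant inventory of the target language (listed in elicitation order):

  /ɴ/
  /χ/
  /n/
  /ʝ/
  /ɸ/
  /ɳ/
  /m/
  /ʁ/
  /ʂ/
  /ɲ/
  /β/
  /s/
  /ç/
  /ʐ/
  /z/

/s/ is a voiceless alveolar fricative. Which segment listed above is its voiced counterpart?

The voiced counterpart is a voiced alveolar fricative — in this inventory, /z/.

/z/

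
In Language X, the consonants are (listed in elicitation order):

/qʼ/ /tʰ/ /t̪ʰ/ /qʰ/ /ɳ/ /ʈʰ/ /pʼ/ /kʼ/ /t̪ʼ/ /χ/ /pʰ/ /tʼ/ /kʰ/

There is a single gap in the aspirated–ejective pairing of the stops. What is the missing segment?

/ʈʼ/

Aspirated: /pʰ/ (bilabial), /t̪ʰ/ (dental), /tʰ/ (alveolar), /ʈʰ/ (retroflex), /kʰ/ (velar), /qʰ/ (uvular).
Ejective: /pʼ/ (bilabial), /t̪ʼ/ (dental), /tʼ/ (alveolar), /kʼ/ (velar), /qʼ/ (uvular).
The retroflex row has no ejective member, so the gap is the ejective retroflex stop /ʈʼ/.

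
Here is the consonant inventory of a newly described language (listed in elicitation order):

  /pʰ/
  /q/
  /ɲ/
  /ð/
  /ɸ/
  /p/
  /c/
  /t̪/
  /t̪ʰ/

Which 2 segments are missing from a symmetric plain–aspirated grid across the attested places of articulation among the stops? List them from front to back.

Plain: /p/ (bilabial), /t̪/ (dental), /c/ (palatal), /q/ (uvular).
Aspirated: /pʰ/ (bilabial), /t̪ʰ/ (dental).
Gaps, from front to back: palatal lacks aspirated (/cʰ/); uvular lacks aspirated (/qʰ/).

/cʰ/, /qʰ/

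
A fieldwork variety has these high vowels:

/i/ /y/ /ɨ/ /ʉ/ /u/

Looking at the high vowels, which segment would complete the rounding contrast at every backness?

/ɯ/

Unrounded: /i/ (front), /ɨ/ (central).
Rounded: /y/ (front), /ʉ/ (central), /u/ (back).
The back row has no unrounded member, so the gap is the back unrounded vowel /ɯ/.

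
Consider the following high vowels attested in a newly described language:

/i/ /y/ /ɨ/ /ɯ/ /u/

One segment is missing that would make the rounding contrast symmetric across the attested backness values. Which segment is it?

/ʉ/

backness          unrounded  rounded 
front             i         y       
central           ɨ         —       
back              ɯ         u       
The central row has no rounded member, so the gap is the central rounded vowel /ʉ/.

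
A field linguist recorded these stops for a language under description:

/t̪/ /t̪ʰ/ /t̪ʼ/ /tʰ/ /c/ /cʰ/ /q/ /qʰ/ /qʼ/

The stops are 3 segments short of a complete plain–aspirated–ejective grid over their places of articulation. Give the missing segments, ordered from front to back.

/t/, /tʼ/, /cʼ/

Plain: /t̪/ (dental), /c/ (palatal), /q/ (uvular).
Aspirated: /t̪ʰ/ (dental), /tʰ/ (alveolar), /cʰ/ (palatal), /qʰ/ (uvular).
Ejective: /t̪ʼ/ (dental), /qʼ/ (uvular).
Gaps, from front to back: alveolar lacks plain (/t/); alveolar lacks ejective (/tʼ/); palatal lacks ejective (/cʼ/).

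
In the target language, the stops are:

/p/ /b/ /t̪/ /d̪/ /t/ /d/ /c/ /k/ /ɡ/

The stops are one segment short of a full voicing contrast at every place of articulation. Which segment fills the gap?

place of articulation  voiceless  voiced  
bilabial          p         b       
dental            t̪        d̪      
alveolar          t         d       
palatal           c         —       
velar             k         ɡ       
The palatal row has no voiced member, so the gap is the voiced palatal stop /ɟ/.

/ɟ/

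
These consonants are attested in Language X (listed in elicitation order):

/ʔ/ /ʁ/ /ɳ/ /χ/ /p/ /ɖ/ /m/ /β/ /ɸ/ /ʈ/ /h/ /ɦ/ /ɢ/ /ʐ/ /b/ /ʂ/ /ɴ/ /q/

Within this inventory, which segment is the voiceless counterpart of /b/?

/p/

/b/ is a voiced bilabial stop.
The voiceless counterpart is a voiceless bilabial stop — in this inventory, /p/.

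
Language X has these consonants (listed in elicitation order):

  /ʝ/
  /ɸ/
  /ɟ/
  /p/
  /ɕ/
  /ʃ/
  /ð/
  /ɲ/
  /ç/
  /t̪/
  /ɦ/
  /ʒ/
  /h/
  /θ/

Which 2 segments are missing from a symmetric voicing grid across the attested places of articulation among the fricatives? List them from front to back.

bilabial: voiceless /ɸ/, voiced —.
dental: voiceless /θ/, voiced /ð/.
postalveolar: voiceless /ʃ/, voiced /ʒ/.
alveolo-palatal: voiceless /ɕ/, voiced —.
palatal: voiceless /ç/, voiced /ʝ/.
glottal: voiceless /h/, voiced /ɦ/.
Gaps, from front to back: bilabial lacks voiced (/β/); alveolo-palatal lacks voiced (/ʑ/).

/β/, /ʑ/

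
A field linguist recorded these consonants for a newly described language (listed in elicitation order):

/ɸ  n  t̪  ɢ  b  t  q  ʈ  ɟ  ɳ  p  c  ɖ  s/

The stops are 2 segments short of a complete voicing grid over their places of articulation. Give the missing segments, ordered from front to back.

place of articulation  voiceless  voiced  
bilabial          p         b       
dental            t̪        —       
alveolar          t         —       
retroflex         ʈ         ɖ       
palatal           c         ɟ       
uvular            q         ɢ       
Gaps, from front to back: dental lacks voiced (/d̪/); alveolar lacks voiced (/d/).

/d̪/, /d/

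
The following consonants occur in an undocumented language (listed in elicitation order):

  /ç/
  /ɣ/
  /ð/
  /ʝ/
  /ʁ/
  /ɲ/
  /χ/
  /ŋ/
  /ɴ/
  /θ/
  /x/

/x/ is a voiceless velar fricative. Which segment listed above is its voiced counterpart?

The voiced counterpart is a voiced velar fricative — in this inventory, /ɣ/.

/ɣ/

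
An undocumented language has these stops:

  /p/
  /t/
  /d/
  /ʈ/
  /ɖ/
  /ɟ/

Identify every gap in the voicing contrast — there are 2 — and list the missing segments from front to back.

/b/, /c/

Voiceless: /p/ (bilabial), /t/ (alveolar), /ʈ/ (retroflex).
Voiced: /d/ (alveolar), /ɖ/ (retroflex), /ɟ/ (palatal).
Gaps, from front to back: bilabial lacks voiced (/b/); palatal lacks voiceless (/c/).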